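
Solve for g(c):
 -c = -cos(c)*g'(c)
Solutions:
 g(c) = C1 + Integral(c/cos(c), c)


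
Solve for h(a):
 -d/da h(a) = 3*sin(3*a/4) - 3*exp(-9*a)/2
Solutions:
 h(a) = C1 + 4*cos(3*a/4) - exp(-9*a)/6


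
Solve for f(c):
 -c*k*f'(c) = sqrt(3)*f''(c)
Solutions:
 f(c) = Piecewise((-sqrt(2)*3^(1/4)*sqrt(pi)*C1*erf(sqrt(2)*3^(3/4)*c*sqrt(k)/6)/(2*sqrt(k)) - C2, (k > 0) | (k < 0)), (-C1*c - C2, True))


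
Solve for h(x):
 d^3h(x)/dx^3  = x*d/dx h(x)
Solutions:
 h(x) = C1 + Integral(C2*airyai(x) + C3*airybi(x), x)


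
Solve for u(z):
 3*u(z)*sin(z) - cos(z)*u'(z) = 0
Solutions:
 u(z) = C1/cos(z)^3


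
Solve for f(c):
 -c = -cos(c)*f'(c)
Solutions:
 f(c) = C1 + Integral(c/cos(c), c)


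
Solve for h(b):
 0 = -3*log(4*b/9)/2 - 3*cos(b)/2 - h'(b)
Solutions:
 h(b) = C1 - 3*b*log(b)/2 - 3*b*log(2) + 3*b/2 + 3*b*log(3) - 3*sin(b)/2


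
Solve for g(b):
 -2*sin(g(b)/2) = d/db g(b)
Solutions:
 g(b) = -2*acos((-C1 - exp(2*b))/(C1 - exp(2*b))) + 4*pi
 g(b) = 2*acos((-C1 - exp(2*b))/(C1 - exp(2*b)))


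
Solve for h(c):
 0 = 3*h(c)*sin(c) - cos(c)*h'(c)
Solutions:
 h(c) = C1/cos(c)^3


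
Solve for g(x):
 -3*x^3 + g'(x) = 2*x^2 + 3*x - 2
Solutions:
 g(x) = C1 + 3*x^4/4 + 2*x^3/3 + 3*x^2/2 - 2*x


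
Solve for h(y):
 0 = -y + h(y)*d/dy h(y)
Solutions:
 h(y) = -sqrt(C1 + y^2)
 h(y) = sqrt(C1 + y^2)


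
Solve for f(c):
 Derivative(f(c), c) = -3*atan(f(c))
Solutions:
 Integral(1/atan(_y), (_y, f(c))) = C1 - 3*c


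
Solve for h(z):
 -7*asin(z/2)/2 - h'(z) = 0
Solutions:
 h(z) = C1 - 7*z*asin(z/2)/2 - 7*sqrt(4 - z^2)/2


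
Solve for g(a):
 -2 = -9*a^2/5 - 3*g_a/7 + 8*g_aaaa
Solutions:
 g(a) = C1 + C4*exp(3^(1/3)*7^(2/3)*a/14) - 7*a^3/5 + 14*a/3 + (C2*sin(3^(5/6)*7^(2/3)*a/28) + C3*cos(3^(5/6)*7^(2/3)*a/28))*exp(-3^(1/3)*7^(2/3)*a/28)


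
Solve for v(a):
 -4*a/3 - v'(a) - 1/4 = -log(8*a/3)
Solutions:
 v(a) = C1 - 2*a^2/3 + a*log(a) - 5*a/4 + a*log(8/3)


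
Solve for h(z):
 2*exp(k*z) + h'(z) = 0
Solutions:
 h(z) = C1 - 2*exp(k*z)/k


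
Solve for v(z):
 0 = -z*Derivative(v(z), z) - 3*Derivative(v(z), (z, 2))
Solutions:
 v(z) = C1 + C2*erf(sqrt(6)*z/6)


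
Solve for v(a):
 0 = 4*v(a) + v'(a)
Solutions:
 v(a) = C1*exp(-4*a)


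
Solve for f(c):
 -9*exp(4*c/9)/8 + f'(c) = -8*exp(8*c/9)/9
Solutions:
 f(c) = C1 + 81*exp(4*c/9)/32 - exp(c)^(8/9)


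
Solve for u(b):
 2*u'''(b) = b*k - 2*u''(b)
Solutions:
 u(b) = C1 + C2*b + C3*exp(-b) + b^3*k/12 - b^2*k/4


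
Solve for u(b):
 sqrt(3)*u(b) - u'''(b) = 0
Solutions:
 u(b) = C3*exp(3^(1/6)*b) + (C1*sin(3^(2/3)*b/2) + C2*cos(3^(2/3)*b/2))*exp(-3^(1/6)*b/2)


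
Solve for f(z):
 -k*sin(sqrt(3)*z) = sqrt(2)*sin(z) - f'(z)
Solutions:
 f(z) = C1 - sqrt(3)*k*cos(sqrt(3)*z)/3 - sqrt(2)*cos(z)


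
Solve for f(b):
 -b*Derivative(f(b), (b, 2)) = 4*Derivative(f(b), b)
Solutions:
 f(b) = C1 + C2/b^3


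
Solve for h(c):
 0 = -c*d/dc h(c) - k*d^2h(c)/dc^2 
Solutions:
 h(c) = C1 + C2*sqrt(k)*erf(sqrt(2)*c*sqrt(1/k)/2)


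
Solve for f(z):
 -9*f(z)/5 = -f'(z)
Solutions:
 f(z) = C1*exp(9*z/5)


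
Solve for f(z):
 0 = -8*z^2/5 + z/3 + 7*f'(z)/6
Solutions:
 f(z) = C1 + 16*z^3/35 - z^2/7


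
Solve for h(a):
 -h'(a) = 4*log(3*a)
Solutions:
 h(a) = C1 - 4*a*log(a) - a*log(81) + 4*a


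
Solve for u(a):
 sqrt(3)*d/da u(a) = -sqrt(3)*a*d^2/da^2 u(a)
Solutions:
 u(a) = C1 + C2*log(a)


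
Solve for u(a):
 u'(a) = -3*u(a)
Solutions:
 u(a) = C1*exp(-3*a)


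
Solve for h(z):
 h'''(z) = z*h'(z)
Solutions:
 h(z) = C1 + Integral(C2*airyai(z) + C3*airybi(z), z)


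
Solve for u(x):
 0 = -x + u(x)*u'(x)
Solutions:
 u(x) = -sqrt(C1 + x^2)
 u(x) = sqrt(C1 + x^2)


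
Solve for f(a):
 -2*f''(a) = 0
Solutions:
 f(a) = C1 + C2*a


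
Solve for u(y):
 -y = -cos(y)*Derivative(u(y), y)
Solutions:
 u(y) = C1 + Integral(y/cos(y), y)


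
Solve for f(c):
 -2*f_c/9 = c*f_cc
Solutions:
 f(c) = C1 + C2*c^(7/9)


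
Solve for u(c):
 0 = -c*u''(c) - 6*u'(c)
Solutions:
 u(c) = C1 + C2/c^5


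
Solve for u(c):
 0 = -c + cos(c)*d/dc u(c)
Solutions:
 u(c) = C1 + Integral(c/cos(c), c)


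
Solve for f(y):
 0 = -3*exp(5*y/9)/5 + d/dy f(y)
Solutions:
 f(y) = C1 + 27*exp(5*y/9)/25


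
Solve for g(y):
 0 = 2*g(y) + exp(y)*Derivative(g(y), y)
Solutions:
 g(y) = C1*exp(2*exp(-y))


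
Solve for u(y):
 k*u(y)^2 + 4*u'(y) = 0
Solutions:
 u(y) = 4/(C1 + k*y)


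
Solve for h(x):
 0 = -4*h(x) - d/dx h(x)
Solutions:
 h(x) = C1*exp(-4*x)


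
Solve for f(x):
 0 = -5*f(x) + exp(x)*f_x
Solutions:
 f(x) = C1*exp(-5*exp(-x))


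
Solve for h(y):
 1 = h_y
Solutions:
 h(y) = C1 + y


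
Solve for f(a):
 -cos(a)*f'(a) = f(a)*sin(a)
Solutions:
 f(a) = C1*cos(a)


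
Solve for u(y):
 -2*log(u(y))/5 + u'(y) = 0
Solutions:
 li(u(y)) = C1 + 2*y/5


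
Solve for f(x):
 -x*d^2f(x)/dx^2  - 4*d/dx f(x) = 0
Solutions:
 f(x) = C1 + C2/x^3


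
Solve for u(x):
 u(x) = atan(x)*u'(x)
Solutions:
 u(x) = C1*exp(Integral(1/atan(x), x))


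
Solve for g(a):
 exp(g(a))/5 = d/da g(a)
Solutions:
 g(a) = log(-1/(C1 + a)) + log(5)


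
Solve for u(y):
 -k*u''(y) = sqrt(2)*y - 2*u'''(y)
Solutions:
 u(y) = C1 + C2*y + C3*exp(k*y/2) - sqrt(2)*y^3/(6*k) - sqrt(2)*y^2/k^2


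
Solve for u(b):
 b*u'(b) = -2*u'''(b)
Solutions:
 u(b) = C1 + Integral(C2*airyai(-2^(2/3)*b/2) + C3*airybi(-2^(2/3)*b/2), b)


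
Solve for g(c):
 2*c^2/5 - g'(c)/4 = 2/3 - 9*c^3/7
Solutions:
 g(c) = C1 + 9*c^4/7 + 8*c^3/15 - 8*c/3


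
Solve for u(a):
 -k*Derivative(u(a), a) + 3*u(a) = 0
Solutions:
 u(a) = C1*exp(3*a/k)


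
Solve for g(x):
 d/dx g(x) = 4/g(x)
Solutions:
 g(x) = -sqrt(C1 + 8*x)
 g(x) = sqrt(C1 + 8*x)


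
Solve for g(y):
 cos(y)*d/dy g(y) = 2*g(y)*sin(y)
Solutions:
 g(y) = C1/cos(y)^2


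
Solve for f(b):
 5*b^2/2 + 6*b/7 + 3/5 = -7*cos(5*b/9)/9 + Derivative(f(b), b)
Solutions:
 f(b) = C1 + 5*b^3/6 + 3*b^2/7 + 3*b/5 + 7*sin(5*b/9)/5


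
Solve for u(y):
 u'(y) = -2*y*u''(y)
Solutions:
 u(y) = C1 + C2*sqrt(y)


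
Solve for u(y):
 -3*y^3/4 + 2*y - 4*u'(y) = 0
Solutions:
 u(y) = C1 - 3*y^4/64 + y^2/4


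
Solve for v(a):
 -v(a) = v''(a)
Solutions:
 v(a) = C1*sin(a) + C2*cos(a)


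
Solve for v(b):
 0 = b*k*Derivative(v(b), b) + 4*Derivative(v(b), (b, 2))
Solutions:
 v(b) = Piecewise((-sqrt(2)*sqrt(pi)*C1*erf(sqrt(2)*b*sqrt(k)/4)/sqrt(k) - C2, (k > 0) | (k < 0)), (-C1*b - C2, True))


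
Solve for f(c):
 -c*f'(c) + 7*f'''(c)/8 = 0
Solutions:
 f(c) = C1 + Integral(C2*airyai(2*7^(2/3)*c/7) + C3*airybi(2*7^(2/3)*c/7), c)


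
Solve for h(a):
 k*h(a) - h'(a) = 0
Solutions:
 h(a) = C1*exp(a*k)


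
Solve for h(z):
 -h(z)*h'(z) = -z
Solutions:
 h(z) = -sqrt(C1 + z^2)
 h(z) = sqrt(C1 + z^2)


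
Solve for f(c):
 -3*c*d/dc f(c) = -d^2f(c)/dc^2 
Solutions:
 f(c) = C1 + C2*erfi(sqrt(6)*c/2)


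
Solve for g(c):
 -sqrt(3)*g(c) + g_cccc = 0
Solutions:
 g(c) = C1*exp(-3^(1/8)*c) + C2*exp(3^(1/8)*c) + C3*sin(3^(1/8)*c) + C4*cos(3^(1/8)*c)


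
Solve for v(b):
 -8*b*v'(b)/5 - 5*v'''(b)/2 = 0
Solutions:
 v(b) = C1 + Integral(C2*airyai(-2*10^(1/3)*b/5) + C3*airybi(-2*10^(1/3)*b/5), b)


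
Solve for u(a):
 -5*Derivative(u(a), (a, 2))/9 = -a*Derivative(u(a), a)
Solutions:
 u(a) = C1 + C2*erfi(3*sqrt(10)*a/10)


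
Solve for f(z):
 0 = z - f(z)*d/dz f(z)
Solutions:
 f(z) = -sqrt(C1 + z^2)
 f(z) = sqrt(C1 + z^2)


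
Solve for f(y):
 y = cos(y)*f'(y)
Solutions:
 f(y) = C1 + Integral(y/cos(y), y)


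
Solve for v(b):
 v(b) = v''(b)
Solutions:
 v(b) = C1*exp(-b) + C2*exp(b)


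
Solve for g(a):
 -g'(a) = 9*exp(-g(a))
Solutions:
 g(a) = log(C1 - 9*a)


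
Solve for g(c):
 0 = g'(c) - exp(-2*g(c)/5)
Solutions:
 g(c) = 5*log(-sqrt(C1 + c)) - 5*log(5) + 5*log(10)/2
 g(c) = 5*log(C1 + c)/2 - 5*log(5) + 5*log(10)/2


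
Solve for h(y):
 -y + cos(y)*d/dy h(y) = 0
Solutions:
 h(y) = C1 + Integral(y/cos(y), y)


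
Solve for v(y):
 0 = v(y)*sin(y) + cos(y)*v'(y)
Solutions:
 v(y) = C1*cos(y)


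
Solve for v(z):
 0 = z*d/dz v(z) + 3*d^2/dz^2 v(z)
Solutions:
 v(z) = C1 + C2*erf(sqrt(6)*z/6)


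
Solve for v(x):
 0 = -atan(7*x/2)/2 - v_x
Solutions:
 v(x) = C1 - x*atan(7*x/2)/2 + log(49*x^2 + 4)/14


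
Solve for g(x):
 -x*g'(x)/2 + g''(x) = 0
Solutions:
 g(x) = C1 + C2*erfi(x/2)


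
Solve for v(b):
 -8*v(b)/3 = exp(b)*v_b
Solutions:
 v(b) = C1*exp(8*exp(-b)/3)


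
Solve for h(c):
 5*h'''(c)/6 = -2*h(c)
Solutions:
 h(c) = C3*exp(c*(-12^(1/3)*5^(2/3) + 3*10^(2/3)*3^(1/3))/20)*sin(10^(2/3)*3^(5/6)*c/10) + C4*exp(c*(-12^(1/3)*5^(2/3) + 3*10^(2/3)*3^(1/3))/20)*cos(10^(2/3)*3^(5/6)*c/10) + C5*exp(-c*(12^(1/3)*5^(2/3) + 3*10^(2/3)*3^(1/3))/20) + (C1*sin(10^(2/3)*3^(5/6)*c/10) + C2*cos(10^(2/3)*3^(5/6)*c/10))*exp(12^(1/3)*5^(2/3)*c/10)


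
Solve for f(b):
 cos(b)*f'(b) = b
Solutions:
 f(b) = C1 + Integral(b/cos(b), b)


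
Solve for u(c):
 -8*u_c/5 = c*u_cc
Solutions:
 u(c) = C1 + C2/c^(3/5)


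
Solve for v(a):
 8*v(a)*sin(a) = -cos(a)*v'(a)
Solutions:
 v(a) = C1*cos(a)^8


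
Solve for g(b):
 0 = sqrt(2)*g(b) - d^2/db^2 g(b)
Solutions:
 g(b) = C1*exp(-2^(1/4)*b) + C2*exp(2^(1/4)*b)


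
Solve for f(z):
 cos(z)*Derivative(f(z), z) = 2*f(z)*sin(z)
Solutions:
 f(z) = C1/cos(z)^2


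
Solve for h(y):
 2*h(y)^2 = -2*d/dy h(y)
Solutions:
 h(y) = 1/(C1 + y)


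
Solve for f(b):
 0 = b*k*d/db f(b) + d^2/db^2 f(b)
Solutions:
 f(b) = Piecewise((-sqrt(2)*sqrt(pi)*C1*erf(sqrt(2)*b*sqrt(k)/2)/(2*sqrt(k)) - C2, (k > 0) | (k < 0)), (-C1*b - C2, True))


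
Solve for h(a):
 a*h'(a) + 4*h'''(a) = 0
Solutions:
 h(a) = C1 + Integral(C2*airyai(-2^(1/3)*a/2) + C3*airybi(-2^(1/3)*a/2), a)


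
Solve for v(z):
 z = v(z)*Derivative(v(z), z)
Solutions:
 v(z) = -sqrt(C1 + z^2)
 v(z) = sqrt(C1 + z^2)


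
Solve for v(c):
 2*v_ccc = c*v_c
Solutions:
 v(c) = C1 + Integral(C2*airyai(2^(2/3)*c/2) + C3*airybi(2^(2/3)*c/2), c)


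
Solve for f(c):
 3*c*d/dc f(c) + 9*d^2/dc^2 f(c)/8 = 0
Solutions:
 f(c) = C1 + C2*erf(2*sqrt(3)*c/3)


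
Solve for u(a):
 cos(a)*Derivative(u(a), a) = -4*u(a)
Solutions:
 u(a) = C1*(sin(a)^2 - 2*sin(a) + 1)/(sin(a)^2 + 2*sin(a) + 1)


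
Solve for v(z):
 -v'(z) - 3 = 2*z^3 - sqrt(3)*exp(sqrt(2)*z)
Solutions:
 v(z) = C1 - z^4/2 - 3*z + sqrt(6)*exp(sqrt(2)*z)/2


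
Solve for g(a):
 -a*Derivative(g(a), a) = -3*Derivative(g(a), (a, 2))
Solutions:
 g(a) = C1 + C2*erfi(sqrt(6)*a/6)


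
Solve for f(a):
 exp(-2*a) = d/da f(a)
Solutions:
 f(a) = C1 - exp(-2*a)/2


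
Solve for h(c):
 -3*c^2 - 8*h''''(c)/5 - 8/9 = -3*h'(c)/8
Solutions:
 h(c) = C1 + C4*exp(15^(1/3)*c/4) + 8*c^3/3 + 64*c/27 + (C2*sin(3^(5/6)*5^(1/3)*c/8) + C3*cos(3^(5/6)*5^(1/3)*c/8))*exp(-15^(1/3)*c/8)


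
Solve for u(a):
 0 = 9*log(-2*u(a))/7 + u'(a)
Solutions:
 7*Integral(1/(log(-_y) + log(2)), (_y, u(a)))/9 = C1 - a


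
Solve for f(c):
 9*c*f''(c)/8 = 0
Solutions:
 f(c) = C1 + C2*c


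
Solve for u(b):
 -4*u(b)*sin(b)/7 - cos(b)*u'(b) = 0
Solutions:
 u(b) = C1*cos(b)^(4/7)


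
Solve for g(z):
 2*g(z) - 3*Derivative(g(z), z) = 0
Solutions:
 g(z) = C1*exp(2*z/3)


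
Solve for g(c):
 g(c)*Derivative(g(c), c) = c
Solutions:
 g(c) = -sqrt(C1 + c^2)
 g(c) = sqrt(C1 + c^2)


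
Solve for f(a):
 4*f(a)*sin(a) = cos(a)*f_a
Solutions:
 f(a) = C1/cos(a)^4


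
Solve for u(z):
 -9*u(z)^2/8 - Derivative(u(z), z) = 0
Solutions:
 u(z) = 8/(C1 + 9*z)


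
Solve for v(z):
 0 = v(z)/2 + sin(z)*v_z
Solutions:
 v(z) = C1*(cos(z) + 1)^(1/4)/(cos(z) - 1)^(1/4)


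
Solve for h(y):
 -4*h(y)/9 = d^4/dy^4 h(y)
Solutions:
 h(y) = (C1*sin(sqrt(3)*y/3) + C2*cos(sqrt(3)*y/3))*exp(-sqrt(3)*y/3) + (C3*sin(sqrt(3)*y/3) + C4*cos(sqrt(3)*y/3))*exp(sqrt(3)*y/3)


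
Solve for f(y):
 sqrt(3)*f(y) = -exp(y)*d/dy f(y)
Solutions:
 f(y) = C1*exp(sqrt(3)*exp(-y))


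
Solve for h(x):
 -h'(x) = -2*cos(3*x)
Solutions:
 h(x) = C1 + 2*sin(3*x)/3


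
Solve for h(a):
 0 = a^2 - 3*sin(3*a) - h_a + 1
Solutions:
 h(a) = C1 + a^3/3 + a + cos(3*a)


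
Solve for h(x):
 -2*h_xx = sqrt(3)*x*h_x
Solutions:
 h(x) = C1 + C2*erf(3^(1/4)*x/2)


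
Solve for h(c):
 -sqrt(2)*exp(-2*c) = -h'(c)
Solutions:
 h(c) = C1 - sqrt(2)*exp(-2*c)/2


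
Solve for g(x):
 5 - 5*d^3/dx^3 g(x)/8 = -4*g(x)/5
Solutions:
 g(x) = C3*exp(2*2^(2/3)*5^(1/3)*x/5) + (C1*sin(2^(2/3)*sqrt(3)*5^(1/3)*x/5) + C2*cos(2^(2/3)*sqrt(3)*5^(1/3)*x/5))*exp(-2^(2/3)*5^(1/3)*x/5) - 25/4


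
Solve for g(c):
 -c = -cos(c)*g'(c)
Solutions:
 g(c) = C1 + Integral(c/cos(c), c)


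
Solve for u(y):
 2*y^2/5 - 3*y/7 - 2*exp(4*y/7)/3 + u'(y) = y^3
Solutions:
 u(y) = C1 + y^4/4 - 2*y^3/15 + 3*y^2/14 + 7*exp(4*y/7)/6


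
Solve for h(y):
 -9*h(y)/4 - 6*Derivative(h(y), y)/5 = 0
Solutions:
 h(y) = C1*exp(-15*y/8)


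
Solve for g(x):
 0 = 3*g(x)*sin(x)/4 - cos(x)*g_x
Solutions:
 g(x) = C1/cos(x)^(3/4)


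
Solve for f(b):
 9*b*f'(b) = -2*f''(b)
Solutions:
 f(b) = C1 + C2*erf(3*b/2)


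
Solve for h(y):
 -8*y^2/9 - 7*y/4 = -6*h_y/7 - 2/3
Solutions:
 h(y) = C1 + 28*y^3/81 + 49*y^2/48 - 7*y/9


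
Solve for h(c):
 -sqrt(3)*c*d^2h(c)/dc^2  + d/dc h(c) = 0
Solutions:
 h(c) = C1 + C2*c^(sqrt(3)/3 + 1)


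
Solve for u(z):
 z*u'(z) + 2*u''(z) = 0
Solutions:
 u(z) = C1 + C2*erf(z/2)


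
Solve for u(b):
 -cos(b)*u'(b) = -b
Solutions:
 u(b) = C1 + Integral(b/cos(b), b)


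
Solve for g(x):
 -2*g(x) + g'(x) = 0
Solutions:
 g(x) = C1*exp(2*x)


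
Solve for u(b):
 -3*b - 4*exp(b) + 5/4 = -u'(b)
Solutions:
 u(b) = C1 + 3*b^2/2 - 5*b/4 + 4*exp(b)


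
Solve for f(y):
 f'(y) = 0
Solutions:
 f(y) = C1


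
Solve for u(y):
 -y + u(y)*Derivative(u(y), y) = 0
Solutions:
 u(y) = -sqrt(C1 + y^2)
 u(y) = sqrt(C1 + y^2)


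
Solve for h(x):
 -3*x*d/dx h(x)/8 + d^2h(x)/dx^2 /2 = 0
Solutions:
 h(x) = C1 + C2*erfi(sqrt(6)*x/4)


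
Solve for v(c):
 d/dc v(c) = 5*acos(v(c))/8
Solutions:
 Integral(1/acos(_y), (_y, v(c))) = C1 + 5*c/8


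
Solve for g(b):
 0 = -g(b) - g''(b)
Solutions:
 g(b) = C1*sin(b) + C2*cos(b)


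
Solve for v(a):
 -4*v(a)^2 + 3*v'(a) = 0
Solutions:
 v(a) = -3/(C1 + 4*a)


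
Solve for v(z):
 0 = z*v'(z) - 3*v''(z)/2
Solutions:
 v(z) = C1 + C2*erfi(sqrt(3)*z/3)


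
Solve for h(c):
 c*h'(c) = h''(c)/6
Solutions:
 h(c) = C1 + C2*erfi(sqrt(3)*c)


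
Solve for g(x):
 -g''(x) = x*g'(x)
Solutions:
 g(x) = C1 + C2*erf(sqrt(2)*x/2)


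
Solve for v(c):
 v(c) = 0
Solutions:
 v(c) = 0


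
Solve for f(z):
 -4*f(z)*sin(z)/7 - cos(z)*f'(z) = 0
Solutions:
 f(z) = C1*cos(z)^(4/7)


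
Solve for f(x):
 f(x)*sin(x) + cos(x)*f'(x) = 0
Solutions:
 f(x) = C1*cos(x)


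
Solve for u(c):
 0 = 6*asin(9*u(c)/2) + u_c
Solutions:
 Integral(1/asin(9*_y/2), (_y, u(c))) = C1 - 6*c


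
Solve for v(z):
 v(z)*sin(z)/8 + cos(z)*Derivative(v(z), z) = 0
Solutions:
 v(z) = C1*cos(z)^(1/8)


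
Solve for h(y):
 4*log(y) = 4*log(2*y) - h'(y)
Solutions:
 h(y) = C1 + 4*y*log(2)


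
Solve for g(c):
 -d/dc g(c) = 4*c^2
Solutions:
 g(c) = C1 - 4*c^3/3


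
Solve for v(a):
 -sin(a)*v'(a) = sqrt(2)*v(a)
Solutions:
 v(a) = C1*(cos(a) + 1)^(sqrt(2)/2)/(cos(a) - 1)^(sqrt(2)/2)


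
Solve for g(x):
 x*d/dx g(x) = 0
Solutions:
 g(x) = C1


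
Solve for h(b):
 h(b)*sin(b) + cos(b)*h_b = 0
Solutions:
 h(b) = C1*cos(b)


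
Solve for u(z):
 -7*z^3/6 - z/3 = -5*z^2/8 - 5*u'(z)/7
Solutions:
 u(z) = C1 + 49*z^4/120 - 7*z^3/24 + 7*z^2/30


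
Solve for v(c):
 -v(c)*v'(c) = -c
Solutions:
 v(c) = -sqrt(C1 + c^2)
 v(c) = sqrt(C1 + c^2)


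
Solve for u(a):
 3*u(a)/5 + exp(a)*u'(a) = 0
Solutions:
 u(a) = C1*exp(3*exp(-a)/5)


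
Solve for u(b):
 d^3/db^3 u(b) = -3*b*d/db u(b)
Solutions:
 u(b) = C1 + Integral(C2*airyai(-3^(1/3)*b) + C3*airybi(-3^(1/3)*b), b)


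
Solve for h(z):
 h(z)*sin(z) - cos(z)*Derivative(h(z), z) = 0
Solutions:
 h(z) = C1/cos(z)


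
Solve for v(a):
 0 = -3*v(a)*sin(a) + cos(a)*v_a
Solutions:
 v(a) = C1/cos(a)^3


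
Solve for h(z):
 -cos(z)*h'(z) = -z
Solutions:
 h(z) = C1 + Integral(z/cos(z), z)


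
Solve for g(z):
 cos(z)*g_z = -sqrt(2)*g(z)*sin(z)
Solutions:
 g(z) = C1*cos(z)^(sqrt(2))


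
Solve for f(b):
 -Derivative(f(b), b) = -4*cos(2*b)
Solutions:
 f(b) = C1 + 2*sin(2*b)


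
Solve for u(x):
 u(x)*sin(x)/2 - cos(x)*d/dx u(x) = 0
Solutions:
 u(x) = C1/sqrt(cos(x))


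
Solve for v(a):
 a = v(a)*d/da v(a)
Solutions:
 v(a) = -sqrt(C1 + a^2)
 v(a) = sqrt(C1 + a^2)


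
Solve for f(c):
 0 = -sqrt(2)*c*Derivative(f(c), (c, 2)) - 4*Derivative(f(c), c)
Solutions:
 f(c) = C1 + C2*c^(1 - 2*sqrt(2))


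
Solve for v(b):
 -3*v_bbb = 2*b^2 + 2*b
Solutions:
 v(b) = C1 + C2*b + C3*b^2 - b^5/90 - b^4/36


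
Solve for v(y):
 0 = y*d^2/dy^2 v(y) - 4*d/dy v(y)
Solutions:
 v(y) = C1 + C2*y^5


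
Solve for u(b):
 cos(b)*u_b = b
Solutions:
 u(b) = C1 + Integral(b/cos(b), b)


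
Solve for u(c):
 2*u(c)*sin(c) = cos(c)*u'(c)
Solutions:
 u(c) = C1/cos(c)^2


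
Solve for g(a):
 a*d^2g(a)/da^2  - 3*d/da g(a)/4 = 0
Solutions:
 g(a) = C1 + C2*a^(7/4)


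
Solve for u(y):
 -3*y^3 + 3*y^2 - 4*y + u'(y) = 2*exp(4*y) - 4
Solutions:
 u(y) = C1 + 3*y^4/4 - y^3 + 2*y^2 - 4*y + exp(4*y)/2


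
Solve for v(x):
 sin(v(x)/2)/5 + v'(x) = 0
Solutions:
 x/5 + log(cos(v(x)/2) - 1) - log(cos(v(x)/2) + 1) = C1


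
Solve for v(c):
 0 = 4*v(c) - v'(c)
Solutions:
 v(c) = C1*exp(4*c)


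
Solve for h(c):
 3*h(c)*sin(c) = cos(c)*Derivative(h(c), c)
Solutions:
 h(c) = C1/cos(c)^3


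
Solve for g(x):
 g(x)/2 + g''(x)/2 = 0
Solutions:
 g(x) = C1*sin(x) + C2*cos(x)


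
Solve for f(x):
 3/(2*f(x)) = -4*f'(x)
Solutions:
 f(x) = -sqrt(C1 - 3*x)/2
 f(x) = sqrt(C1 - 3*x)/2


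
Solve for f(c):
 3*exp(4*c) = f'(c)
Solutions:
 f(c) = C1 + 3*exp(4*c)/4


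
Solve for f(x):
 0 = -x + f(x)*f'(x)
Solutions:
 f(x) = -sqrt(C1 + x^2)
 f(x) = sqrt(C1 + x^2)


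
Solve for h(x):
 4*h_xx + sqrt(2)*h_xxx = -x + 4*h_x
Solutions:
 h(x) = C1 + C2*exp(sqrt(2)*x*(-1 + sqrt(1 + sqrt(2)))) + C3*exp(-sqrt(2)*x*(1 + sqrt(1 + sqrt(2)))) + x^2/8 + x/4


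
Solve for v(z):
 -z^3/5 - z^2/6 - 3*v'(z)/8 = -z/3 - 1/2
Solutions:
 v(z) = C1 - 2*z^4/15 - 4*z^3/27 + 4*z^2/9 + 4*z/3


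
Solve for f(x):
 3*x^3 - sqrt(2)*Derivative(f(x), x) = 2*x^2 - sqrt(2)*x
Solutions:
 f(x) = C1 + 3*sqrt(2)*x^4/8 - sqrt(2)*x^3/3 + x^2/2


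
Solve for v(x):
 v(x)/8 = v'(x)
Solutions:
 v(x) = C1*exp(x/8)


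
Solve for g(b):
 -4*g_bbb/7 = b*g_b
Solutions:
 g(b) = C1 + Integral(C2*airyai(-14^(1/3)*b/2) + C3*airybi(-14^(1/3)*b/2), b)


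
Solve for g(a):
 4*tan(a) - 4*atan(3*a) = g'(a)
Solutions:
 g(a) = C1 - 4*a*atan(3*a) + 2*log(9*a^2 + 1)/3 - 4*log(cos(a))


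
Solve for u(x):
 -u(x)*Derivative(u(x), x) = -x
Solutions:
 u(x) = -sqrt(C1 + x^2)
 u(x) = sqrt(C1 + x^2)


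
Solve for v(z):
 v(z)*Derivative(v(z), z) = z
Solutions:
 v(z) = -sqrt(C1 + z^2)
 v(z) = sqrt(C1 + z^2)


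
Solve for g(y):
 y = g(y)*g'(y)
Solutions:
 g(y) = -sqrt(C1 + y^2)
 g(y) = sqrt(C1 + y^2)


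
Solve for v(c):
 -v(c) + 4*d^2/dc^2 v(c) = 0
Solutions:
 v(c) = C1*exp(-c/2) + C2*exp(c/2)


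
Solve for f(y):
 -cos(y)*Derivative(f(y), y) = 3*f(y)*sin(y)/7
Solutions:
 f(y) = C1*cos(y)^(3/7)


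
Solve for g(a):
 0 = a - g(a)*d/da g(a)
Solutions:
 g(a) = -sqrt(C1 + a^2)
 g(a) = sqrt(C1 + a^2)


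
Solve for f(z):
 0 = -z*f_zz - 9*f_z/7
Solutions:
 f(z) = C1 + C2/z^(2/7)


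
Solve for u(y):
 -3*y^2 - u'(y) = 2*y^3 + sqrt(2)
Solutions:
 u(y) = C1 - y^4/2 - y^3 - sqrt(2)*y


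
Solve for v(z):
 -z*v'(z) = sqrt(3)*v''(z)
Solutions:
 v(z) = C1 + C2*erf(sqrt(2)*3^(3/4)*z/6)


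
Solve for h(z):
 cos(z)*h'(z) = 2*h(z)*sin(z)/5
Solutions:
 h(z) = C1/cos(z)^(2/5)


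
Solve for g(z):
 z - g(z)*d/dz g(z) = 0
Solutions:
 g(z) = -sqrt(C1 + z^2)
 g(z) = sqrt(C1 + z^2)


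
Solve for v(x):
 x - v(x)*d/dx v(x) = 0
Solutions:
 v(x) = -sqrt(C1 + x^2)
 v(x) = sqrt(C1 + x^2)


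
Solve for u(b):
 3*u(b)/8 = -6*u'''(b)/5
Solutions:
 u(b) = C3*exp(-2^(2/3)*5^(1/3)*b/4) + (C1*sin(2^(2/3)*sqrt(3)*5^(1/3)*b/8) + C2*cos(2^(2/3)*sqrt(3)*5^(1/3)*b/8))*exp(2^(2/3)*5^(1/3)*b/8)


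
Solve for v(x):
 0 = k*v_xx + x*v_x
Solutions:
 v(x) = C1 + C2*sqrt(k)*erf(sqrt(2)*x*sqrt(1/k)/2)


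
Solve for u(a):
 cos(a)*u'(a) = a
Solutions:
 u(a) = C1 + Integral(a/cos(a), a)


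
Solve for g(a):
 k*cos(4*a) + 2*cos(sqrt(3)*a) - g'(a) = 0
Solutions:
 g(a) = C1 + k*sin(4*a)/4 + 2*sqrt(3)*sin(sqrt(3)*a)/3


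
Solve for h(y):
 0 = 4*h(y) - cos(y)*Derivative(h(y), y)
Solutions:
 h(y) = C1*(sin(y)^2 + 2*sin(y) + 1)/(sin(y)^2 - 2*sin(y) + 1)


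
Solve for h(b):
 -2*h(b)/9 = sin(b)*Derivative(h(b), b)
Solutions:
 h(b) = C1*(cos(b) + 1)^(1/9)/(cos(b) - 1)^(1/9)


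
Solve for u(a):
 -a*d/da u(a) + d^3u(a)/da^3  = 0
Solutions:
 u(a) = C1 + Integral(C2*airyai(a) + C3*airybi(a), a)


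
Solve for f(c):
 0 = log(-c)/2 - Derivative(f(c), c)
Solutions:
 f(c) = C1 + c*log(-c)/2 - c/2


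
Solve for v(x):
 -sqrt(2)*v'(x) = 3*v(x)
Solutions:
 v(x) = C1*exp(-3*sqrt(2)*x/2)


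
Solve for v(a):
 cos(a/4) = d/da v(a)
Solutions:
 v(a) = C1 + 4*sin(a/4)


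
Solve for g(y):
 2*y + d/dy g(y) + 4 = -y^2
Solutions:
 g(y) = C1 - y^3/3 - y^2 - 4*y


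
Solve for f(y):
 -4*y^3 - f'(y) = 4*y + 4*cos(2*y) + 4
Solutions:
 f(y) = C1 - y^4 - 2*y^2 - 4*y - 2*sin(2*y)


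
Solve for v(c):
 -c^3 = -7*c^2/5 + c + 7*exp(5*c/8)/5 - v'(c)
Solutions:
 v(c) = C1 + c^4/4 - 7*c^3/15 + c^2/2 + 56*exp(5*c/8)/25


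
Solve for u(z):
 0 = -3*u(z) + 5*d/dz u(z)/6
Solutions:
 u(z) = C1*exp(18*z/5)


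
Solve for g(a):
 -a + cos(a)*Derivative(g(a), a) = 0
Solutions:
 g(a) = C1 + Integral(a/cos(a), a)


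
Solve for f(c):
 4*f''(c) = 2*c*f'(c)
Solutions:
 f(c) = C1 + C2*erfi(c/2)


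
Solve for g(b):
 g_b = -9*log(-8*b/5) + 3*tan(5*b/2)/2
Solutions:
 g(b) = C1 - 9*b*log(-b) - 27*b*log(2) + 9*b + 9*b*log(5) - 3*log(cos(5*b/2))/5


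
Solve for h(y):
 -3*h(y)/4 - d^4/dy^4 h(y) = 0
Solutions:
 h(y) = (C1*sin(3^(1/4)*y/2) + C2*cos(3^(1/4)*y/2))*exp(-3^(1/4)*y/2) + (C3*sin(3^(1/4)*y/2) + C4*cos(3^(1/4)*y/2))*exp(3^(1/4)*y/2)


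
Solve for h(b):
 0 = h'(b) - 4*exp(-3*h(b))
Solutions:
 h(b) = log(C1 + 12*b)/3
 h(b) = log((-3^(1/3) - 3^(5/6)*I)*(C1 + 4*b)^(1/3)/2)
 h(b) = log((-3^(1/3) + 3^(5/6)*I)*(C1 + 4*b)^(1/3)/2)


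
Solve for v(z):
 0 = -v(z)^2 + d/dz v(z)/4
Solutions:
 v(z) = -1/(C1 + 4*z)


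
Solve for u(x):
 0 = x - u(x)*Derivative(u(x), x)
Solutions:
 u(x) = -sqrt(C1 + x^2)
 u(x) = sqrt(C1 + x^2)


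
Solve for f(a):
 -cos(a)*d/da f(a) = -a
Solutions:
 f(a) = C1 + Integral(a/cos(a), a)


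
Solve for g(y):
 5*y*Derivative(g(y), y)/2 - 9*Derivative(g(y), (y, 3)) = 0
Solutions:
 g(y) = C1 + Integral(C2*airyai(60^(1/3)*y/6) + C3*airybi(60^(1/3)*y/6), y)


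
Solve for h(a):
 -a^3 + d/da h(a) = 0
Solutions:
 h(a) = C1 + a^4/4


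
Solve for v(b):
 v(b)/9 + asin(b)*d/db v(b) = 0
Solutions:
 v(b) = C1*exp(-Integral(1/asin(b), b)/9)


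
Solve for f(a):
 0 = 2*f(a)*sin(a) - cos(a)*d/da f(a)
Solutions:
 f(a) = C1/cos(a)^2


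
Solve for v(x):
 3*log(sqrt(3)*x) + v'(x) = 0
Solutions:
 v(x) = C1 - 3*x*log(x) - 3*x*log(3)/2 + 3*x


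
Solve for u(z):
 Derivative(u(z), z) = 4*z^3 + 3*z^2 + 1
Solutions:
 u(z) = C1 + z^4 + z^3 + z


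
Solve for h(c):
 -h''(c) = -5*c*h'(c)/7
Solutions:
 h(c) = C1 + C2*erfi(sqrt(70)*c/14)


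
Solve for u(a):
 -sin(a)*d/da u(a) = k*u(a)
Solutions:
 u(a) = C1*exp(k*(-log(cos(a) - 1) + log(cos(a) + 1))/2)


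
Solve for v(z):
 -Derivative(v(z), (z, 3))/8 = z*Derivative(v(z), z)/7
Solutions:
 v(z) = C1 + Integral(C2*airyai(-2*7^(2/3)*z/7) + C3*airybi(-2*7^(2/3)*z/7), z)


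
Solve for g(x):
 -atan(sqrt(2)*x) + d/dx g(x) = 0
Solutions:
 g(x) = C1 + x*atan(sqrt(2)*x) - sqrt(2)*log(2*x^2 + 1)/4


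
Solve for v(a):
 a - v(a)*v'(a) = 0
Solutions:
 v(a) = -sqrt(C1 + a^2)
 v(a) = sqrt(C1 + a^2)


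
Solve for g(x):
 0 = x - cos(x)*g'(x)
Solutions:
 g(x) = C1 + Integral(x/cos(x), x)


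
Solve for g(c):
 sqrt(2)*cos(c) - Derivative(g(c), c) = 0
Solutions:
 g(c) = C1 + sqrt(2)*sin(c)


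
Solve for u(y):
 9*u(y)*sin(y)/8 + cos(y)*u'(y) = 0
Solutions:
 u(y) = C1*cos(y)^(9/8)


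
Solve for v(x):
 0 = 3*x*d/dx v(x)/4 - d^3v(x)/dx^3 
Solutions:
 v(x) = C1 + Integral(C2*airyai(6^(1/3)*x/2) + C3*airybi(6^(1/3)*x/2), x)


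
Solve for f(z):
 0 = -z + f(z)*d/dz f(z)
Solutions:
 f(z) = -sqrt(C1 + z^2)
 f(z) = sqrt(C1 + z^2)


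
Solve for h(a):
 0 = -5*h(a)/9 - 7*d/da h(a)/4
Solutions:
 h(a) = C1*exp(-20*a/63)


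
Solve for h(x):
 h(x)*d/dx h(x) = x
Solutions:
 h(x) = -sqrt(C1 + x^2)
 h(x) = sqrt(C1 + x^2)


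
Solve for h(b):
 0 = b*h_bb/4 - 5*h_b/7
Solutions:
 h(b) = C1 + C2*b^(27/7)


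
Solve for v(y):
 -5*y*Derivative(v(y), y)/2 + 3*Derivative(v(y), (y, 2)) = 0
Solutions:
 v(y) = C1 + C2*erfi(sqrt(15)*y/6)


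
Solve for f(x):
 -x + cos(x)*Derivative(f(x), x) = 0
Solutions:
 f(x) = C1 + Integral(x/cos(x), x)


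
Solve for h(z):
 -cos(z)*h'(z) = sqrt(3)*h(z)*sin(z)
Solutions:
 h(z) = C1*cos(z)^(sqrt(3))


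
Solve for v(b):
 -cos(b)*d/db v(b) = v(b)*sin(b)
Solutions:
 v(b) = C1*cos(b)


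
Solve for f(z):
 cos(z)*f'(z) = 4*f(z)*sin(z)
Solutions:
 f(z) = C1/cos(z)^4


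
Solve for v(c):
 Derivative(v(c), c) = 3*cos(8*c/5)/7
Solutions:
 v(c) = C1 + 15*sin(8*c/5)/56


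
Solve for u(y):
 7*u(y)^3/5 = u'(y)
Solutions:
 u(y) = -sqrt(10)*sqrt(-1/(C1 + 7*y))/2
 u(y) = sqrt(10)*sqrt(-1/(C1 + 7*y))/2


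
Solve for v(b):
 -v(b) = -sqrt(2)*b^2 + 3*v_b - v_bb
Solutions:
 v(b) = C1*exp(b*(3 - sqrt(13))/2) + C2*exp(b*(3 + sqrt(13))/2) + sqrt(2)*b^2 - 6*sqrt(2)*b + 20*sqrt(2)


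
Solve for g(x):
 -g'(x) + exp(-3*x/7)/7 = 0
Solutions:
 g(x) = C1 - exp(-3*x/7)/3


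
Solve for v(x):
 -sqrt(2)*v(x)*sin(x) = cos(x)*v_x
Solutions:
 v(x) = C1*cos(x)^(sqrt(2))


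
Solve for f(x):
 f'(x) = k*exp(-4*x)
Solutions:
 f(x) = C1 - k*exp(-4*x)/4


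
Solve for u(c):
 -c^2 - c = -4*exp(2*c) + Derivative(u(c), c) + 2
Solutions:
 u(c) = C1 - c^3/3 - c^2/2 - 2*c + 2*exp(2*c)


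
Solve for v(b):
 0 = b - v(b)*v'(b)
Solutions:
 v(b) = -sqrt(C1 + b^2)
 v(b) = sqrt(C1 + b^2)


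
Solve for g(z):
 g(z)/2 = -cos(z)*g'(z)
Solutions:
 g(z) = C1*(sin(z) - 1)^(1/4)/(sin(z) + 1)^(1/4)


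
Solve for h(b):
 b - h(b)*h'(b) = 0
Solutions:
 h(b) = -sqrt(C1 + b^2)
 h(b) = sqrt(C1 + b^2)


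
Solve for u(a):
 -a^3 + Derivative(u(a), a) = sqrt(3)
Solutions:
 u(a) = C1 + a^4/4 + sqrt(3)*a


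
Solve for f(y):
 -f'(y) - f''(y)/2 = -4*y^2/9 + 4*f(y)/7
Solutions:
 f(y) = 7*y^2/9 - 49*y/18 + (C1*sin(sqrt(7)*y/7) + C2*cos(sqrt(7)*y/7))*exp(-y) + 245/72


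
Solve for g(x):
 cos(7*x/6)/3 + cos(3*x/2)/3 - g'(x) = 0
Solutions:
 g(x) = C1 + 2*sin(7*x/6)/7 + 2*sin(3*x/2)/9


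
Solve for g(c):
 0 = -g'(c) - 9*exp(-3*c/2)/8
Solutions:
 g(c) = C1 + 3*exp(-3*c/2)/4


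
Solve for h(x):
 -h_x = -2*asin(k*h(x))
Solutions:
 Integral(1/asin(_y*k), (_y, h(x))) = C1 + 2*x


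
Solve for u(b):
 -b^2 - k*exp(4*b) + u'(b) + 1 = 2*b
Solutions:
 u(b) = C1 + b^3/3 + b^2 - b + k*exp(4*b)/4


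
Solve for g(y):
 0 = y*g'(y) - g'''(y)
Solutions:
 g(y) = C1 + Integral(C2*airyai(y) + C3*airybi(y), y)


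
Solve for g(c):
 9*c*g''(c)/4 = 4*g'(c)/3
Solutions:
 g(c) = C1 + C2*c^(43/27)


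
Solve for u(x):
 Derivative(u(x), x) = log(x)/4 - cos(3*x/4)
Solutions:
 u(x) = C1 + x*log(x)/4 - x/4 - 4*sin(3*x/4)/3


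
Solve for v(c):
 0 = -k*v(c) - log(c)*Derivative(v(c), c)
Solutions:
 v(c) = C1*exp(-k*li(c))


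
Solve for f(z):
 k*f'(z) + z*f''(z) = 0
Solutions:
 f(z) = C1 + z^(1 - re(k))*(C2*sin(log(z)*Abs(im(k))) + C3*cos(log(z)*im(k)))


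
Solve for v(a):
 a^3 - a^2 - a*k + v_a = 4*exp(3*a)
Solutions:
 v(a) = C1 - a^4/4 + a^3/3 + a^2*k/2 + 4*exp(3*a)/3


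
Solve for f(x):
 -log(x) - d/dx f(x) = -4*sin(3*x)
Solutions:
 f(x) = C1 - x*log(x) + x - 4*cos(3*x)/3


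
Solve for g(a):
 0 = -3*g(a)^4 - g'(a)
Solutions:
 g(a) = (-3^(2/3) - 3*3^(1/6)*I)*(1/(C1 + 3*a))^(1/3)/6
 g(a) = (-3^(2/3) + 3*3^(1/6)*I)*(1/(C1 + 3*a))^(1/3)/6
 g(a) = (1/(C1 + 9*a))^(1/3)


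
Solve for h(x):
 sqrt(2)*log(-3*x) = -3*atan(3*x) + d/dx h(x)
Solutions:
 h(x) = C1 + sqrt(2)*x*(log(-x) - 1) + 3*x*atan(3*x) + sqrt(2)*x*log(3) - log(9*x^2 + 1)/2


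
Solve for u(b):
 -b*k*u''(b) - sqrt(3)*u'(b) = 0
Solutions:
 u(b) = C1 + b^(((re(k) - sqrt(3))*re(k) + im(k)^2)/(re(k)^2 + im(k)^2))*(C2*sin(sqrt(3)*log(b)*Abs(im(k))/(re(k)^2 + im(k)^2)) + C3*cos(sqrt(3)*log(b)*im(k)/(re(k)^2 + im(k)^2)))


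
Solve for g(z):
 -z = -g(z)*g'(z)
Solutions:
 g(z) = -sqrt(C1 + z^2)
 g(z) = sqrt(C1 + z^2)


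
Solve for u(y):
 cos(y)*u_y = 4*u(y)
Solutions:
 u(y) = C1*(sin(y)^2 + 2*sin(y) + 1)/(sin(y)^2 - 2*sin(y) + 1)


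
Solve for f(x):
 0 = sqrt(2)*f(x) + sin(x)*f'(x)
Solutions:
 f(x) = C1*(cos(x) + 1)^(sqrt(2)/2)/(cos(x) - 1)^(sqrt(2)/2)


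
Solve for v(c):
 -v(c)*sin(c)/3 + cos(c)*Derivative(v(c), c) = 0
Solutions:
 v(c) = C1/cos(c)^(1/3)


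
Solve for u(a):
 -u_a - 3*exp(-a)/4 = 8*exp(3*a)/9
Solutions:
 u(a) = C1 - 8*exp(3*a)/27 + 3*exp(-a)/4


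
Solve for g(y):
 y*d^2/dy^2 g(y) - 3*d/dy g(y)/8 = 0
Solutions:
 g(y) = C1 + C2*y^(11/8)


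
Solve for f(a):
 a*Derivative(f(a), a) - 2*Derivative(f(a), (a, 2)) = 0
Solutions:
 f(a) = C1 + C2*erfi(a/2)


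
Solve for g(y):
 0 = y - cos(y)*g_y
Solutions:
 g(y) = C1 + Integral(y/cos(y), y)


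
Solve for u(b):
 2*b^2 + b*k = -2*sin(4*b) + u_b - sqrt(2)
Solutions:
 u(b) = C1 + 2*b^3/3 + b^2*k/2 + sqrt(2)*b - cos(4*b)/2


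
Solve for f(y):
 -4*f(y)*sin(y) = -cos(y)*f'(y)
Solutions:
 f(y) = C1/cos(y)^4


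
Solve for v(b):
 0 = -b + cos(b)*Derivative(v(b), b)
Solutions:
 v(b) = C1 + Integral(b/cos(b), b)


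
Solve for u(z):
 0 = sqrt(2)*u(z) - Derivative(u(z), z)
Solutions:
 u(z) = C1*exp(sqrt(2)*z)


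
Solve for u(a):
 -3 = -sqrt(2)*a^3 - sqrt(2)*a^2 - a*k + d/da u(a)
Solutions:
 u(a) = C1 + sqrt(2)*a^4/4 + sqrt(2)*a^3/3 + a^2*k/2 - 3*a


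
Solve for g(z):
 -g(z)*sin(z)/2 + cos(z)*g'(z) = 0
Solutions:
 g(z) = C1/sqrt(cos(z))


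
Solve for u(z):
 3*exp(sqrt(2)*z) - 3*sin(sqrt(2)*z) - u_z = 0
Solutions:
 u(z) = C1 + 3*sqrt(2)*exp(sqrt(2)*z)/2 + 3*sqrt(2)*cos(sqrt(2)*z)/2


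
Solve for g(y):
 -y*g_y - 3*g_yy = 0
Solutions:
 g(y) = C1 + C2*erf(sqrt(6)*y/6)


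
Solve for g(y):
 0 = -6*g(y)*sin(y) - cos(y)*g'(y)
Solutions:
 g(y) = C1*cos(y)^6


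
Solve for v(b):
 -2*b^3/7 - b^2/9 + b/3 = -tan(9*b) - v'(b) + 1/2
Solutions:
 v(b) = C1 + b^4/14 + b^3/27 - b^2/6 + b/2 + log(cos(9*b))/9


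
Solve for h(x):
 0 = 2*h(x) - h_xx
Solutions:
 h(x) = C1*exp(-sqrt(2)*x) + C2*exp(sqrt(2)*x)


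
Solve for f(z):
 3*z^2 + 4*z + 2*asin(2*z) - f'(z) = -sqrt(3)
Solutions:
 f(z) = C1 + z^3 + 2*z^2 + 2*z*asin(2*z) + sqrt(3)*z + sqrt(1 - 4*z^2)


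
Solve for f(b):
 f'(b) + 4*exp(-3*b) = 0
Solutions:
 f(b) = C1 + 4*exp(-3*b)/3


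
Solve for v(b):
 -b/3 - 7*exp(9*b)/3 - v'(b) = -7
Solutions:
 v(b) = C1 - b^2/6 + 7*b - 7*exp(9*b)/27


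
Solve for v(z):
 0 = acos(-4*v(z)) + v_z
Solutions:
 Integral(1/acos(-4*_y), (_y, v(z))) = C1 - z


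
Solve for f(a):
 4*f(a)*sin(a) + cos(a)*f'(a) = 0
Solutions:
 f(a) = C1*cos(a)^4


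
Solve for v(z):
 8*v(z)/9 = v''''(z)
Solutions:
 v(z) = C1*exp(-2^(3/4)*sqrt(3)*z/3) + C2*exp(2^(3/4)*sqrt(3)*z/3) + C3*sin(2^(3/4)*sqrt(3)*z/3) + C4*cos(2^(3/4)*sqrt(3)*z/3)


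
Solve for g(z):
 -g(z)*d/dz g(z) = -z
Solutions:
 g(z) = -sqrt(C1 + z^2)
 g(z) = sqrt(C1 + z^2)


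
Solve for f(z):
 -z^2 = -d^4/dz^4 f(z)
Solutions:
 f(z) = C1 + C2*z + C3*z^2 + C4*z^3 + z^6/360


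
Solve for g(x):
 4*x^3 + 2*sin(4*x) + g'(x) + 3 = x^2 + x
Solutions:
 g(x) = C1 - x^4 + x^3/3 + x^2/2 - 3*x + cos(4*x)/2


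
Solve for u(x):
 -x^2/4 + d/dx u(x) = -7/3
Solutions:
 u(x) = C1 + x^3/12 - 7*x/3


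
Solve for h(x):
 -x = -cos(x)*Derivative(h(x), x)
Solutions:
 h(x) = C1 + Integral(x/cos(x), x)


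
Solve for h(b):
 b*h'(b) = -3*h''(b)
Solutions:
 h(b) = C1 + C2*erf(sqrt(6)*b/6)


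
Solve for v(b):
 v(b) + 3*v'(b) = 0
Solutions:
 v(b) = C1*exp(-b/3)


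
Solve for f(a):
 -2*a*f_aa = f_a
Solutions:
 f(a) = C1 + C2*sqrt(a)


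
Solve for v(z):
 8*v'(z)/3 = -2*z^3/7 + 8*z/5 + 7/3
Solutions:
 v(z) = C1 - 3*z^4/112 + 3*z^2/10 + 7*z/8


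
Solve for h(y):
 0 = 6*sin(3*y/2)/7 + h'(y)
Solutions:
 h(y) = C1 + 4*cos(3*y/2)/7


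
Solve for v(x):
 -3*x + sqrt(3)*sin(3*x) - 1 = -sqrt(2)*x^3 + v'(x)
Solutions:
 v(x) = C1 + sqrt(2)*x^4/4 - 3*x^2/2 - x - sqrt(3)*cos(3*x)/3


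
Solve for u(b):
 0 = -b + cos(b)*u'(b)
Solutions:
 u(b) = C1 + Integral(b/cos(b), b)


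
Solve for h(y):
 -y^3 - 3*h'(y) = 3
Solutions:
 h(y) = C1 - y^4/12 - y


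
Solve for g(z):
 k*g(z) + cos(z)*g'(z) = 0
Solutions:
 g(z) = C1*exp(k*(log(sin(z) - 1) - log(sin(z) + 1))/2)


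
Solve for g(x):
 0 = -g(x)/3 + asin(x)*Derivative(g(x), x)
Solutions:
 g(x) = C1*exp(Integral(1/asin(x), x)/3)


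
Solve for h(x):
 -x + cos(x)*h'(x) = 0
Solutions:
 h(x) = C1 + Integral(x/cos(x), x)


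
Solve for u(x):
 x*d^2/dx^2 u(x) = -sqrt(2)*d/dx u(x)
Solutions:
 u(x) = C1 + C2*x^(1 - sqrt(2))


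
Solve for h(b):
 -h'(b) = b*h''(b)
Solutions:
 h(b) = C1 + C2*log(b)


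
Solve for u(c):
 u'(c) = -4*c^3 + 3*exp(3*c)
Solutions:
 u(c) = C1 - c^4 + exp(3*c)


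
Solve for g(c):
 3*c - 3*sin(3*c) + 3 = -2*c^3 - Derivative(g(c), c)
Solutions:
 g(c) = C1 - c^4/2 - 3*c^2/2 - 3*c - cos(3*c)


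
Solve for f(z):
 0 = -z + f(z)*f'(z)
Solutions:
 f(z) = -sqrt(C1 + z^2)
 f(z) = sqrt(C1 + z^2)


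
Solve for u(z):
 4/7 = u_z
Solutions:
 u(z) = C1 + 4*z/7


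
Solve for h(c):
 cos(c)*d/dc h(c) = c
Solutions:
 h(c) = C1 + Integral(c/cos(c), c)


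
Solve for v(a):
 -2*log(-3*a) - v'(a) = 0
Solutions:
 v(a) = C1 - 2*a*log(-a) + 2*a*(1 - log(3))


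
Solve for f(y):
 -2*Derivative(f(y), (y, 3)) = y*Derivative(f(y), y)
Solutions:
 f(y) = C1 + Integral(C2*airyai(-2^(2/3)*y/2) + C3*airybi(-2^(2/3)*y/2), y)


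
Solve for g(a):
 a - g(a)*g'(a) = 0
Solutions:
 g(a) = -sqrt(C1 + a^2)
 g(a) = sqrt(C1 + a^2)


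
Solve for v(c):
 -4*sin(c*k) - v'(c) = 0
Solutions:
 v(c) = C1 + 4*cos(c*k)/k


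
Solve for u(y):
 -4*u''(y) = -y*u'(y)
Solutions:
 u(y) = C1 + C2*erfi(sqrt(2)*y/4)


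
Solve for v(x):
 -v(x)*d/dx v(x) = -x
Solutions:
 v(x) = -sqrt(C1 + x^2)
 v(x) = sqrt(C1 + x^2)


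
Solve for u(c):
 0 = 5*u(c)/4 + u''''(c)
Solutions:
 u(c) = (C1*sin(5^(1/4)*c/2) + C2*cos(5^(1/4)*c/2))*exp(-5^(1/4)*c/2) + (C3*sin(5^(1/4)*c/2) + C4*cos(5^(1/4)*c/2))*exp(5^(1/4)*c/2)


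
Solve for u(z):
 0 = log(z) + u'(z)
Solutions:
 u(z) = C1 - z*log(z) + z


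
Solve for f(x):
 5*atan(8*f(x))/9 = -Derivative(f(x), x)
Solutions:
 Integral(1/atan(8*_y), (_y, f(x))) = C1 - 5*x/9


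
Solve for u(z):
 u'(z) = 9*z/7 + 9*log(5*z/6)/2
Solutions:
 u(z) = C1 + 9*z^2/14 + 9*z*log(z)/2 - 9*z*log(6)/2 - 9*z/2 + 9*z*log(5)/2


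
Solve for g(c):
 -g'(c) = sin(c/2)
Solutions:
 g(c) = C1 + 2*cos(c/2)


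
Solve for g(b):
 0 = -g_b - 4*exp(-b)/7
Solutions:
 g(b) = C1 + 4*exp(-b)/7


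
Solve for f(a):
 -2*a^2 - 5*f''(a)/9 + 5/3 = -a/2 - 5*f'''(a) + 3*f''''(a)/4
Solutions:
 f(a) = C1 + C2*a + C3*exp(2*a*(15 - sqrt(210))/9) + C4*exp(2*a*(sqrt(210) + 15)/9) - 3*a^4/10 - 213*a^3/20 - 28119*a^2/100


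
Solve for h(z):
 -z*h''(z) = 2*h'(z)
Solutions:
 h(z) = C1 + C2/z


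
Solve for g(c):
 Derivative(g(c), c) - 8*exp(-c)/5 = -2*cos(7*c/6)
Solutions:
 g(c) = C1 - 12*sin(7*c/6)/7 - 8*exp(-c)/5


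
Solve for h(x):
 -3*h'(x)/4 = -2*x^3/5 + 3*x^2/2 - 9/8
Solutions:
 h(x) = C1 + 2*x^4/15 - 2*x^3/3 + 3*x/2


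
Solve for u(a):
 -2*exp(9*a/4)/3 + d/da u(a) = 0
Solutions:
 u(a) = C1 + 8*exp(9*a/4)/27


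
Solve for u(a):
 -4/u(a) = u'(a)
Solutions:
 u(a) = -sqrt(C1 - 8*a)
 u(a) = sqrt(C1 - 8*a)


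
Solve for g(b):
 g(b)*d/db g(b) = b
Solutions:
 g(b) = -sqrt(C1 + b^2)
 g(b) = sqrt(C1 + b^2)


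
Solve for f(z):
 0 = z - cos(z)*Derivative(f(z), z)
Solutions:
 f(z) = C1 + Integral(z/cos(z), z)


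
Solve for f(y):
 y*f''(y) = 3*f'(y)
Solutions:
 f(y) = C1 + C2*y^4


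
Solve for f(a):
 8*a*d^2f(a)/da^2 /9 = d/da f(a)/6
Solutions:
 f(a) = C1 + C2*a^(19/16)


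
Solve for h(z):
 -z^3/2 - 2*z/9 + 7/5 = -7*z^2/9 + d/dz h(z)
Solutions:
 h(z) = C1 - z^4/8 + 7*z^3/27 - z^2/9 + 7*z/5


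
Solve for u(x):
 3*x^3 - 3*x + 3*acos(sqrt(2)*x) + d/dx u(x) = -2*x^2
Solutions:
 u(x) = C1 - 3*x^4/4 - 2*x^3/3 + 3*x^2/2 - 3*x*acos(sqrt(2)*x) + 3*sqrt(2)*sqrt(1 - 2*x^2)/2


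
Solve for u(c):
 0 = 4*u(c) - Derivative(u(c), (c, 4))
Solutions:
 u(c) = C1*exp(-sqrt(2)*c) + C2*exp(sqrt(2)*c) + C3*sin(sqrt(2)*c) + C4*cos(sqrt(2)*c)


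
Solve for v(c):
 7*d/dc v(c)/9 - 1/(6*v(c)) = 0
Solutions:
 v(c) = -sqrt(C1 + 21*c)/7
 v(c) = sqrt(C1 + 21*c)/7


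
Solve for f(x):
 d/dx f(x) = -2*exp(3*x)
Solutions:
 f(x) = C1 - 2*exp(3*x)/3


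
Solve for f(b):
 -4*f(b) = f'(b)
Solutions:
 f(b) = C1*exp(-4*b)


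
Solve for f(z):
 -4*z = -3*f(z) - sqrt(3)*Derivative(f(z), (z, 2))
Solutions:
 f(z) = C1*sin(3^(1/4)*z) + C2*cos(3^(1/4)*z) + 4*z/3


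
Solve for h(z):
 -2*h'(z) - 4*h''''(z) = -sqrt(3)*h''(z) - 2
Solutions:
 h(z) = C1 + C2*exp(z*(3^(5/6)/(sqrt(36 - sqrt(3)) + 6)^(1/3) + 3^(2/3)*(sqrt(36 - sqrt(3)) + 6)^(1/3))/12)*sin(z*(-3^(1/6)*(sqrt(36 - sqrt(3)) + 6)^(1/3) + 3^(1/3)/(sqrt(36 - sqrt(3)) + 6)^(1/3))/4) + C3*exp(z*(3^(5/6)/(sqrt(36 - sqrt(3)) + 6)^(1/3) + 3^(2/3)*(sqrt(36 - sqrt(3)) + 6)^(1/3))/12)*cos(z*(-3^(1/6)*(sqrt(36 - sqrt(3)) + 6)^(1/3) + 3^(1/3)/(sqrt(36 - sqrt(3)) + 6)^(1/3))/4) + C4*exp(-z*(3^(5/6)/(sqrt(36 - sqrt(3)) + 6)^(1/3) + 3^(2/3)*(sqrt(36 - sqrt(3)) + 6)^(1/3))/6) + z


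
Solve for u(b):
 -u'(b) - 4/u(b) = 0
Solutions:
 u(b) = -sqrt(C1 - 8*b)
 u(b) = sqrt(C1 - 8*b)


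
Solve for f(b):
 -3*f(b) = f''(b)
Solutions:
 f(b) = C1*sin(sqrt(3)*b) + C2*cos(sqrt(3)*b)


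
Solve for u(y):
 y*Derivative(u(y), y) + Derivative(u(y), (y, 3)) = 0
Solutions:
 u(y) = C1 + Integral(C2*airyai(-y) + C3*airybi(-y), y)


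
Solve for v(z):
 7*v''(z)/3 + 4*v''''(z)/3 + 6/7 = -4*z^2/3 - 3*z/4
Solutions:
 v(z) = C1 + C2*z + C3*sin(sqrt(7)*z/2) + C4*cos(sqrt(7)*z/2) - z^4/21 - 3*z^3/56 + z^2/7
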